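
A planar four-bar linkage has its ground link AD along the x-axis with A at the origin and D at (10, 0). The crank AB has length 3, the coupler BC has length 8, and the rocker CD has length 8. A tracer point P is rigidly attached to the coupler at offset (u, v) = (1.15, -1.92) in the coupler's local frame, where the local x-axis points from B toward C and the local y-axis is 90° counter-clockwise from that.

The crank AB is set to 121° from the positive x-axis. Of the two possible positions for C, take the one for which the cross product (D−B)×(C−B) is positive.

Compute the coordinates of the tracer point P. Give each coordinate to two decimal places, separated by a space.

0.41 1.48

A=(0,0), D=(10.00,0)
B = A + 3.00·(cos121°, sin121°) = (-1.5451, 2.5715)
|BD| = 11.8280
circle(B,8.00) ∩ circle(D,8.00): a=5.9140, h=5.3874
  candidates: C₊=(5.3987,6.5443) cross=63.723; C₋=(3.0562,-3.9728) cross=-63.723
  mode + wants cross > 0 → take C=(5.3987,6.5443) (cross=63.723)
ex = (C−B)/|BC| = (0.8680,0.4966); ey = (-0.4966,0.8680)
P = B + 1.15·ex + -1.92·ey = (0.4065,1.4761)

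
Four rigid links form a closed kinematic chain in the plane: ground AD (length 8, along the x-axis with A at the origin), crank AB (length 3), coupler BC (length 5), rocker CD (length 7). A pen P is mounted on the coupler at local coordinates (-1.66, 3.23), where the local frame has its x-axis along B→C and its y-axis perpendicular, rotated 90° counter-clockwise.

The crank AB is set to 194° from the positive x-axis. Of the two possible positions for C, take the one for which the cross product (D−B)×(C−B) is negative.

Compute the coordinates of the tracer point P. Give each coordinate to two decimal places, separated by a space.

A=(0,0), D=(8.00,0)
B = A + 3.00·(cos194°, sin194°) = (-2.9109, -0.7258)
|BD| = 10.9350
circle(B,5.00) ∩ circle(D,7.00): a=4.3701, h=2.4294
  candidates: C₊=(1.2883,1.9884) cross=26.566; C₋=(1.6108,-2.8598) cross=-26.566
  mode - wants cross < 0 → take C=(1.6108,-2.8598) (cross=-26.566)
ex = (C−B)/|BC| = (0.9043,-0.4268); ey = (0.4268,0.9043)
P = B + -1.66·ex + 3.23·ey = (-3.0335,2.9038)

-3.03 2.90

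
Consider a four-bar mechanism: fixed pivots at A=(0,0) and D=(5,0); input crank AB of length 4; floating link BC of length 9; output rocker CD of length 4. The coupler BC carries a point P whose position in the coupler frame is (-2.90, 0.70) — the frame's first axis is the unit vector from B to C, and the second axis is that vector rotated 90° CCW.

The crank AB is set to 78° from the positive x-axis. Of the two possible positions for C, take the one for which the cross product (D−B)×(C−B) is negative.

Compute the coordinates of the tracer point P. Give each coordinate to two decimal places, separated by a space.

A=(0,0), D=(5.00,0)
B = A + 4.00·(cos78°, sin78°) = (0.8316, 3.9126)
|BD| = 5.7170
circle(B,9.00) ∩ circle(D,4.00): a=8.5433, h=2.8305
  candidates: C₊=(8.9979,0.1294) cross=16.182; C₋=(5.1236,-3.9981) cross=-16.182
  mode - wants cross < 0 → take C=(5.1236,-3.9981) (cross=-16.182)
ex = (C−B)/|BC| = (0.4769,-0.8790); ey = (0.8790,0.4769)
P = B + -2.90·ex + 0.70·ey = (0.0639,6.7954)

0.06 6.80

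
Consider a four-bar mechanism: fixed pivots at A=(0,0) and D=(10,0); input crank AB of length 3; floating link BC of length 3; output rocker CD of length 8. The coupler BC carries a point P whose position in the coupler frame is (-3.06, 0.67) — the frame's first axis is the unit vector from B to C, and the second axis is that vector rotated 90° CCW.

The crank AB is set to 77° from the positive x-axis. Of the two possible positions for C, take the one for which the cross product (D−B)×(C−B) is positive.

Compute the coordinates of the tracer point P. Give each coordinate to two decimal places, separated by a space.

-2.33 2.03

A=(0,0), D=(10.00,0)
B = A + 3.00·(cos77°, sin77°) = (0.6749, 2.9231)
|BD| = 9.7726
circle(B,3.00) ∩ circle(D,8.00): a=2.0723, h=2.1693
  candidates: C₊=(3.3011,4.3732) cross=21.199; C₋=(2.0034,0.2333) cross=-21.199
  mode + wants cross > 0 → take C=(3.3011,4.3732) (cross=21.199)
ex = (C−B)/|BC| = (0.8754,0.4834); ey = (-0.4834,0.8754)
P = B + -3.06·ex + 0.67·ey = (-2.3278,2.0305)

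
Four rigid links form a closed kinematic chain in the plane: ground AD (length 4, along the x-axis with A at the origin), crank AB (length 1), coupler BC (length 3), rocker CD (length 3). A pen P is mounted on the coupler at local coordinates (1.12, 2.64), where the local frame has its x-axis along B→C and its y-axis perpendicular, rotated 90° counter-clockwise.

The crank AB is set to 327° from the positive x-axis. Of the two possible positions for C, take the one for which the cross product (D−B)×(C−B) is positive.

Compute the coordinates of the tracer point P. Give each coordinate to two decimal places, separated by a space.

A=(0,0), D=(4.00,0)
B = A + 1.00·(cos327°, sin327°) = (0.8387, -0.5446)
|BD| = 3.2079
circle(B,3.00) ∩ circle(D,3.00): a=1.6040, h=2.5352
  candidates: C₊=(1.9889,2.2261) cross=8.133; C₋=(2.8498,-2.7707) cross=-8.133
  mode + wants cross > 0 → take C=(1.9889,2.2261) (cross=8.133)
ex = (C−B)/|BC| = (0.3834,0.9236); ey = (-0.9236,0.3834)
P = B + 1.12·ex + 2.64·ey = (-1.1702,1.5020)

-1.17 1.50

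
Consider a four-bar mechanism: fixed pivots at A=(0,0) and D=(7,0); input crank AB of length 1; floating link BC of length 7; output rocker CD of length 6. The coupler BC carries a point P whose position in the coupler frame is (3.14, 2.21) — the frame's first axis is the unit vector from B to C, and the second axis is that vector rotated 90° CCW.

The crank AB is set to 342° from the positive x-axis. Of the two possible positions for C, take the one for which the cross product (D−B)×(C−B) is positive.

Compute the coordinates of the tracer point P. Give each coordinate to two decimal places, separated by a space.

0.80 3.53

A=(0,0), D=(7.00,0)
B = A + 1.00·(cos342°, sin342°) = (0.9511, -0.3090)
|BD| = 6.0568
circle(B,7.00) ∩ circle(D,6.00): a=4.1016, h=5.6725
  candidates: C₊=(4.7579,5.5653) cross=34.357; C₋=(5.3367,-5.7648) cross=-34.357
  mode + wants cross > 0 → take C=(4.7579,5.5653) (cross=34.357)
ex = (C−B)/|BC| = (0.5438,0.8392); ey = (-0.8392,0.5438)
P = B + 3.14·ex + 2.21·ey = (0.8041,3.5279)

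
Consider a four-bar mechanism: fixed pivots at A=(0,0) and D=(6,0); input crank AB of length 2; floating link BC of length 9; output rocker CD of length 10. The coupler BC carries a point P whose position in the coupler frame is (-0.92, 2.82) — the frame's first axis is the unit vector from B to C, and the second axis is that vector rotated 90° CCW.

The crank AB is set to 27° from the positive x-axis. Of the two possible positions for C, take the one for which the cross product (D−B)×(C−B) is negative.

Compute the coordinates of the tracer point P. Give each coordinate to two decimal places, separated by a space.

A=(0,0), D=(6.00,0)
B = A + 2.00·(cos27°, sin27°) = (1.7820, 0.9080)
|BD| = 4.3146
circle(B,9.00) ∩ circle(D,10.00): a=-0.0445, h=8.9999
  candidates: C₊=(3.6325,9.7157) cross=38.831; C₋=(-0.1555,-7.8810) cross=-38.831
  mode - wants cross < 0 → take C=(-0.1555,-7.8810) (cross=-38.831)
ex = (C−B)/|BC| = (-0.2153,-0.9766); ey = (0.9766,-0.2153)
P = B + -0.92·ex + 2.82·ey = (4.7339,1.1993)

4.73 1.20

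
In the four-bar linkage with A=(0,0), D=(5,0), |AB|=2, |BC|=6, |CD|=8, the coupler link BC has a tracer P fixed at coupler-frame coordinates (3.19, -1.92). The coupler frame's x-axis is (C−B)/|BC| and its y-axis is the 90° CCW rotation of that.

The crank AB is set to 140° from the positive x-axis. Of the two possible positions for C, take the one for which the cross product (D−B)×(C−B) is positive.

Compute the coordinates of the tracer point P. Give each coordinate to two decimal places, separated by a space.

1.48 3.48

A=(0,0), D=(5.00,0)
B = A + 2.00·(cos140°, sin140°) = (-1.5321, 1.2856)
|BD| = 6.6574
circle(B,6.00) ∩ circle(D,8.00): a=1.2258, h=5.8735
  candidates: C₊=(0.8048,6.8118) cross=39.102; C₋=(-1.4636,-4.7140) cross=-39.102
  mode + wants cross > 0 → take C=(0.8048,6.8118) (cross=39.102)
ex = (C−B)/|BC| = (0.3895,0.9210); ey = (-0.9210,0.3895)
P = B + 3.19·ex + -1.92·ey = (1.4787,3.4759)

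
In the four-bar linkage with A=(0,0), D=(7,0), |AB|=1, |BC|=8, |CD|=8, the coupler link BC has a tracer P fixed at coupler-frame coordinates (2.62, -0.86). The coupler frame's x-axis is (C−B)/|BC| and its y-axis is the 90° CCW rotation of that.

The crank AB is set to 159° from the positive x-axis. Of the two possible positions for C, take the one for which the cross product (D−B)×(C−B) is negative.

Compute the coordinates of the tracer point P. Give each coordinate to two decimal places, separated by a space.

-0.50 -2.37

A=(0,0), D=(7.00,0)
B = A + 1.00·(cos159°, sin159°) = (-0.9336, 0.3584)
|BD| = 7.9417
circle(B,8.00) ∩ circle(D,8.00): a=3.9708, h=6.9450
  candidates: C₊=(3.3466,7.1171) cross=55.155; C₋=(2.7198,-6.7587) cross=-55.155
  mode - wants cross < 0 → take C=(2.7198,-6.7587) (cross=-55.155)
ex = (C−B)/|BC| = (0.4567,-0.8896); ey = (0.8896,0.4567)
P = B + 2.62·ex + -0.86·ey = (-0.5022,-2.3652)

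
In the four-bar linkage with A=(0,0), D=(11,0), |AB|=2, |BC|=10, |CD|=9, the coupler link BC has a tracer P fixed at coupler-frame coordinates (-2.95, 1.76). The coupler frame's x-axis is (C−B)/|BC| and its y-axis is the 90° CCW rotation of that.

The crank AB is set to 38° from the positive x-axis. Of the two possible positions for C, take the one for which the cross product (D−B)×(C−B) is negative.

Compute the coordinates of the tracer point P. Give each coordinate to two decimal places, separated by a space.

A=(0,0), D=(11.00,0)
B = A + 2.00·(cos38°, sin38°) = (1.5760, 1.2313)
|BD| = 9.5041
circle(B,10.00) ∩ circle(D,9.00): a=5.7516, h=8.1804
  candidates: C₊=(8.3390,8.5976) cross=77.747; C₋=(6.2193,-7.6253) cross=-77.747
  mode - wants cross < 0 → take C=(6.2193,-7.6253) (cross=-77.747)
ex = (C−B)/|BC| = (0.4643,-0.8857); ey = (0.8857,0.4643)
P = B + -2.95·ex + 1.76·ey = (1.7650,4.6612)

1.77 4.66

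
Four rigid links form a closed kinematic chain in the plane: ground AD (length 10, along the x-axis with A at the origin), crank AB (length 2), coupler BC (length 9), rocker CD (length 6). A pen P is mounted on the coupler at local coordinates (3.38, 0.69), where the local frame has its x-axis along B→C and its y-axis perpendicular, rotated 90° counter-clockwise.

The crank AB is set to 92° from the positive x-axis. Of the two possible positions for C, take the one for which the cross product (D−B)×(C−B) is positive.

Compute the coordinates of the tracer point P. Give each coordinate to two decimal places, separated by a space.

A=(0,0), D=(10.00,0)
B = A + 2.00·(cos92°, sin92°) = (-0.0698, 1.9988)
|BD| = 10.2663
circle(B,9.00) ∩ circle(D,6.00): a=7.3248, h=5.2295
  candidates: C₊=(8.1330,5.7021) cross=53.687; C₋=(6.0967,-4.5567) cross=-53.687
  mode + wants cross > 0 → take C=(8.1330,5.7021) (cross=53.687)
ex = (C−B)/|BC| = (0.9114,0.4115); ey = (-0.4115,0.9114)
P = B + 3.38·ex + 0.69·ey = (2.7269,4.0185)

2.73 4.02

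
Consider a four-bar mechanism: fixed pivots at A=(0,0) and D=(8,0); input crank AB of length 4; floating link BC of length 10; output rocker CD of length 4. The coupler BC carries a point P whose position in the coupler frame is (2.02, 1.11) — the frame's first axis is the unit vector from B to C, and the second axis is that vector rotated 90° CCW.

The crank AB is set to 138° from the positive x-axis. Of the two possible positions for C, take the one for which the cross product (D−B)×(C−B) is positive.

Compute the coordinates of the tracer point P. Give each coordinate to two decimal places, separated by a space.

-1.10 4.02

A=(0,0), D=(8.00,0)
B = A + 4.00·(cos138°, sin138°) = (-2.9726, 2.6765)
|BD| = 11.2943
circle(B,10.00) ∩ circle(D,4.00): a=9.3658, h=3.5044
  candidates: C₊=(6.9570,3.8616) cross=39.580; C₋=(5.2960,-2.9476) cross=-39.580
  mode + wants cross > 0 → take C=(6.9570,3.8616) (cross=39.580)
ex = (C−B)/|BC| = (0.9930,0.1185); ey = (-0.1185,0.9930)
P = B + 2.02·ex + 1.11·ey = (-1.0984,4.0181)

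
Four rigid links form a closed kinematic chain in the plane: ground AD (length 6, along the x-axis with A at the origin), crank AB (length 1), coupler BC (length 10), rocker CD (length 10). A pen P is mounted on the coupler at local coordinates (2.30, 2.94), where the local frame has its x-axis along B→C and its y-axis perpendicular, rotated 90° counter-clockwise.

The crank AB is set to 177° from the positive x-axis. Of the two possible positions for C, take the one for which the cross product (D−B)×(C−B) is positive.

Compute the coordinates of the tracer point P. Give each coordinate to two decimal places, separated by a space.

-2.92 3.25

A=(0,0), D=(6.00,0)
B = A + 1.00·(cos177°, sin177°) = (-0.9986, 0.0523)
|BD| = 6.9988
circle(B,10.00) ∩ circle(D,10.00): a=3.4994, h=9.3677
  candidates: C₊=(2.5707,9.3936) cross=65.563; C₋=(2.4306,-9.3413) cross=-65.563
  mode + wants cross > 0 → take C=(2.5707,9.3936) (cross=65.563)
ex = (C−B)/|BC| = (0.3569,0.9341); ey = (-0.9341,0.3569)
P = B + 2.30·ex + 2.94·ey = (-2.9240,3.2502)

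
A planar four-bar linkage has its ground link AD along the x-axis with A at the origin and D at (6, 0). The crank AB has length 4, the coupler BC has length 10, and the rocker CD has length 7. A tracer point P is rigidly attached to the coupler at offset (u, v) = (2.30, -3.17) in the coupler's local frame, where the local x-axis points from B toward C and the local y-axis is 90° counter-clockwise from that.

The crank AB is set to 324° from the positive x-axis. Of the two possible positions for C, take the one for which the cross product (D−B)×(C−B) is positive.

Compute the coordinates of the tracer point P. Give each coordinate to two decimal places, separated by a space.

7.03 -1.39

A=(0,0), D=(6.00,0)
B = A + 4.00·(cos324°, sin324°) = (3.2361, -2.3511)
|BD| = 3.6287
circle(B,10.00) ∩ circle(D,7.00): a=8.8417, h=4.6716
  candidates: C₊=(6.9438,6.9361) cross=16.952; C₋=(12.9977,-0.1806) cross=-16.952
  mode + wants cross > 0 → take C=(6.9438,6.9361) (cross=16.952)
ex = (C−B)/|BC| = (0.3708,0.9287); ey = (-0.9287,0.3708)
P = B + 2.30·ex + -3.17·ey = (7.0329,-1.3904)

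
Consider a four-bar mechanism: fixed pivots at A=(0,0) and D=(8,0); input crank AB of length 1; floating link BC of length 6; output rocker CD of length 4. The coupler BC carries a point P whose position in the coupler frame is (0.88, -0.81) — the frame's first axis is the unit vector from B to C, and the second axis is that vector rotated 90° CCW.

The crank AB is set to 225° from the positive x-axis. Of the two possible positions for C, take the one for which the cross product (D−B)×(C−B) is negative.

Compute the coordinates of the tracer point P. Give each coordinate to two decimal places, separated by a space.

A=(0,0), D=(8.00,0)
B = A + 1.00·(cos225°, sin225°) = (-0.7071, -0.7071)
|BD| = 8.7358
circle(B,6.00) ∩ circle(D,4.00): a=5.5126, h=2.3688
  candidates: C₊=(4.5957,2.1001) cross=20.693; C₋=(4.9791,-2.6219) cross=-20.693
  mode - wants cross < 0 → take C=(4.9791,-2.6219) (cross=-20.693)
ex = (C−B)/|BC| = (0.9477,-0.3191); ey = (0.3191,0.9477)
P = B + 0.88·ex + -0.81·ey = (-0.1316,-1.7556)

-0.13 -1.76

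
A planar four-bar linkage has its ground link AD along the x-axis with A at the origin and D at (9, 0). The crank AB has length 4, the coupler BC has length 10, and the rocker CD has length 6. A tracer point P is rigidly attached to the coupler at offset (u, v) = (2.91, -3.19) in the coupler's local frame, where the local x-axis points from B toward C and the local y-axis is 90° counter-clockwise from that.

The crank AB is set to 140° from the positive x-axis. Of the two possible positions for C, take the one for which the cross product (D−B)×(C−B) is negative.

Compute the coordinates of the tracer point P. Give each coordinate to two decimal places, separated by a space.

-2.95 -1.75

A=(0,0), D=(9.00,0)
B = A + 4.00·(cos140°, sin140°) = (-3.0642, 2.5712)
|BD| = 12.3351
circle(B,10.00) ∩ circle(D,6.00): a=8.7618, h=4.8199
  candidates: C₊=(6.5098,5.4588) cross=59.454; C₋=(4.5005,-3.9692) cross=-59.454
  mode - wants cross < 0 → take C=(4.5005,-3.9692) (cross=-59.454)
ex = (C−B)/|BC| = (0.7565,-0.6540); ey = (0.6540,0.7565)
P = B + 2.91·ex + -3.19·ey = (-2.9492,-1.7452)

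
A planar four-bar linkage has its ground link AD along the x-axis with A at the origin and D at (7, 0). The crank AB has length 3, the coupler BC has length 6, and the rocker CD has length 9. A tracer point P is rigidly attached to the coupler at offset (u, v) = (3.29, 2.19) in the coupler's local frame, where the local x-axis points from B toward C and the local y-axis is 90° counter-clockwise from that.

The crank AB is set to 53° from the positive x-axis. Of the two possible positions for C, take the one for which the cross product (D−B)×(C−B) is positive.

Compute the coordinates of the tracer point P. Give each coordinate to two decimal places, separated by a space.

0.51 6.13

A=(0,0), D=(7.00,0)
B = A + 3.00·(cos53°, sin53°) = (1.8054, 2.3959)
|BD| = 5.7205
circle(B,6.00) ∩ circle(D,9.00): a=-1.0730, h=5.9033
  candidates: C₊=(3.3036,8.2059) cross=33.770; C₋=(-1.6414,-2.5152) cross=-33.770
  mode + wants cross > 0 → take C=(3.3036,8.2059) (cross=33.770)
ex = (C−B)/|BC| = (0.2497,0.9683); ey = (-0.9683,0.2497)
P = B + 3.29·ex + 2.19·ey = (0.5063,6.1285)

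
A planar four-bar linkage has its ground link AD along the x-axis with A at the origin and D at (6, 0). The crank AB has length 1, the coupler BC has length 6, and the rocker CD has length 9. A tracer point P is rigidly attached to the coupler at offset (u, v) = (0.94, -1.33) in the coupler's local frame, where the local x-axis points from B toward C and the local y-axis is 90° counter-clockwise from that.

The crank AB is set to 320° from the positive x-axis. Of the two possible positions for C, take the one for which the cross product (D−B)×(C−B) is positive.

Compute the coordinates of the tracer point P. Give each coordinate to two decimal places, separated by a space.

A=(0,0), D=(6.00,0)
B = A + 1.00·(cos320°, sin320°) = (0.7660, -0.6428)
|BD| = 5.2733
circle(B,6.00) ∩ circle(D,9.00): a=-1.6302, h=5.7743
  candidates: C₊=(-1.5558,4.8897) cross=30.450; C₋=(-0.1481,-6.5727) cross=-30.450
  mode + wants cross > 0 → take C=(-1.5558,4.8897) (cross=30.450)
ex = (C−B)/|BC| = (-0.3870,0.9221); ey = (-0.9221,-0.3870)
P = B + 0.94·ex + -1.33·ey = (1.6287,0.7387)

1.63 0.74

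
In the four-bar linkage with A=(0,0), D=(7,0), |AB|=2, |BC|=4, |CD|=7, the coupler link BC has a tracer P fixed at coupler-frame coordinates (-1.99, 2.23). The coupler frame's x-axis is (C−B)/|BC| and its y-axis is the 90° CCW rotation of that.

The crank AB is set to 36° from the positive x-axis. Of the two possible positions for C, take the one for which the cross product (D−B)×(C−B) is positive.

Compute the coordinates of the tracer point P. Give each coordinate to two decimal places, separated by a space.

A=(0,0), D=(7.00,0)
B = A + 2.00·(cos36°, sin36°) = (1.6180, 1.1756)
|BD| = 5.5089
circle(B,4.00) ∩ circle(D,7.00): a=-0.2407, h=3.9927
  candidates: C₊=(2.2349,5.1277) cross=21.995; C₋=(0.5308,-2.6738) cross=-21.995
  mode + wants cross > 0 → take C=(2.2349,5.1277) (cross=21.995)
ex = (C−B)/|BC| = (0.1542,0.9880); ey = (-0.9880,0.1542)
P = B + -1.99·ex + 2.23·ey = (-0.8922,-0.4467)

-0.89 -0.45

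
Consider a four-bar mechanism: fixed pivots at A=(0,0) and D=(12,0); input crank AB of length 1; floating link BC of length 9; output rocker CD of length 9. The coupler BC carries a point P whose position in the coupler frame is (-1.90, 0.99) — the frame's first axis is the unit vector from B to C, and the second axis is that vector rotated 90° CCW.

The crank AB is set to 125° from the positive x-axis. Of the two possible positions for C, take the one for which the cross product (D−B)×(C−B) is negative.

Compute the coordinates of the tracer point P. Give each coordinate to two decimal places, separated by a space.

A=(0,0), D=(12.00,0)
B = A + 1.00·(cos125°, sin125°) = (-0.5736, 0.8192)
|BD| = 12.6002
circle(B,9.00) ∩ circle(D,9.00): a=6.3001, h=6.4272
  candidates: C₊=(6.1310,6.8232) cross=80.984; C₋=(5.2954,-6.0040) cross=-80.984
  mode - wants cross < 0 → take C=(5.2954,-6.0040) (cross=-80.984)
ex = (C−B)/|BC| = (0.6521,-0.7581); ey = (0.7581,0.6521)
P = B + -1.90·ex + 0.99·ey = (-1.0620,2.9052)

-1.06 2.91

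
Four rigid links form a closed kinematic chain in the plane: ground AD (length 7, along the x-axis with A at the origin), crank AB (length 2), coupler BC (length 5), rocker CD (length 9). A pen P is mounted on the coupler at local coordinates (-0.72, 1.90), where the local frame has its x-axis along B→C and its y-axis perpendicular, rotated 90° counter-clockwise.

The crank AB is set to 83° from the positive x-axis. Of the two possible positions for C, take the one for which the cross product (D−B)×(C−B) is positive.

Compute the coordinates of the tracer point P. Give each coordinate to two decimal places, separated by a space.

-1.76 1.65

A=(0,0), D=(7.00,0)
B = A + 2.00·(cos83°, sin83°) = (0.2437, 1.9851)
|BD| = 7.0419
circle(B,5.00) ∩ circle(D,9.00): a=-0.4553, h=4.9792
  candidates: C₊=(1.2105,6.8907) cross=35.063; C₋=(-1.5967,-2.6638) cross=-35.063
  mode + wants cross > 0 → take C=(1.2105,6.8907) (cross=35.063)
ex = (C−B)/|BC| = (0.1934,0.9811); ey = (-0.9811,0.1934)
P = B + -0.72·ex + 1.90·ey = (-1.7596,1.6461)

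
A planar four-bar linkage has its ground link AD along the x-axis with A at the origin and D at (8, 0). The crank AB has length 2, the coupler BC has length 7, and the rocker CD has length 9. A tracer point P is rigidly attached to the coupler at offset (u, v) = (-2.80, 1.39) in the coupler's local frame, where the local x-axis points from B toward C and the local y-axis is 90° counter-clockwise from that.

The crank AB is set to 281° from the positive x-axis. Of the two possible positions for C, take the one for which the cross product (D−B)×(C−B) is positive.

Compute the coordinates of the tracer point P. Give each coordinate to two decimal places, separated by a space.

-1.07 -4.73

A=(0,0), D=(8.00,0)
B = A + 2.00·(cos281°, sin281°) = (0.3816, -1.9633)
|BD| = 7.8673
circle(B,7.00) ∩ circle(D,9.00): a=1.8999, h=6.7372
  candidates: C₊=(0.5402,5.0350) cross=53.004; C₋=(3.9027,-8.0132) cross=-53.004
  mode + wants cross > 0 → take C=(0.5402,5.0350) (cross=53.004)
ex = (C−B)/|BC| = (0.0226,0.9997); ey = (-0.9997,0.0226)
P = B + -2.80·ex + 1.39·ey = (-1.0714,-4.7311)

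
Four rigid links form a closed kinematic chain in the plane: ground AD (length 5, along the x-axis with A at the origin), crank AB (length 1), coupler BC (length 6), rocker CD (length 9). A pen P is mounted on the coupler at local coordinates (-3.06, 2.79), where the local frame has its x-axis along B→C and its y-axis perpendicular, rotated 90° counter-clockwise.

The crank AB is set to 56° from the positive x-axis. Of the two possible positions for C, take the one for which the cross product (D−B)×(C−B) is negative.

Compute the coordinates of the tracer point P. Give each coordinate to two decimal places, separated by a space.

4.64 1.55

A=(0,0), D=(5.00,0)
B = A + 1.00·(cos56°, sin56°) = (0.5592, 0.8290)
|BD| = 4.5175
circle(B,6.00) ∩ circle(D,9.00): a=-2.7218, h=5.3471
  candidates: C₊=(-1.1351,6.5848) cross=24.156; C₋=(-3.0977,-3.9278) cross=-24.156
  mode - wants cross < 0 → take C=(-3.0977,-3.9278) (cross=-24.156)
ex = (C−B)/|BC| = (-0.6095,-0.7928); ey = (0.7928,-0.6095)
P = B + -3.06·ex + 2.79·ey = (4.6361,1.5546)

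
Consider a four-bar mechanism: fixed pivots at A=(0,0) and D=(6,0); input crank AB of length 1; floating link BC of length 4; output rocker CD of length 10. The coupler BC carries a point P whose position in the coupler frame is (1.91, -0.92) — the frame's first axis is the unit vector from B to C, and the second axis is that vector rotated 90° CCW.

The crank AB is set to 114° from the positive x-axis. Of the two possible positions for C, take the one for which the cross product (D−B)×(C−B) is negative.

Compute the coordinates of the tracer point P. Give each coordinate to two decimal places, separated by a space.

-2.53 0.85

A=(0,0), D=(6.00,0)
B = A + 1.00·(cos114°, sin114°) = (-0.4067, 0.9135)
|BD| = 6.4715
circle(B,4.00) ∩ circle(D,10.00): a=-3.2542, h=2.3260
  candidates: C₊=(-3.3000,3.6756) cross=15.053; C₋=(-3.9567,-0.9298) cross=-15.053
  mode - wants cross < 0 → take C=(-3.9567,-0.9298) (cross=-15.053)
ex = (C−B)/|BC| = (-0.8875,-0.4608); ey = (0.4608,-0.8875)
P = B + 1.91·ex + -0.92·ey = (-2.5258,0.8498)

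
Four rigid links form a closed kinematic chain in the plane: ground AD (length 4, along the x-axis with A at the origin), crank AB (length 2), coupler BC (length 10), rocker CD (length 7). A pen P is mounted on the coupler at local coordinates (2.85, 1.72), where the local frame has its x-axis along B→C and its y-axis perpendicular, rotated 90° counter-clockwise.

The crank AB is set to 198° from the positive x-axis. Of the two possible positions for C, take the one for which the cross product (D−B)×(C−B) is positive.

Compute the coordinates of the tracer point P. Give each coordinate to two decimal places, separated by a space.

-1.35 2.67

A=(0,0), D=(4.00,0)
B = A + 2.00·(cos198°, sin198°) = (-1.9021, -0.6180)
|BD| = 5.9344
circle(B,10.00) ∩ circle(D,7.00): a=7.2642, h=6.8725
  candidates: C₊=(4.6068,6.9736) cross=40.784; C₋=(6.0383,-6.6967) cross=-40.784
  mode + wants cross > 0 → take C=(4.6068,6.9736) (cross=40.784)
ex = (C−B)/|BC| = (0.6509,0.7592); ey = (-0.7592,0.6509)
P = B + 2.85·ex + 1.72·ey = (-1.3528,2.6651)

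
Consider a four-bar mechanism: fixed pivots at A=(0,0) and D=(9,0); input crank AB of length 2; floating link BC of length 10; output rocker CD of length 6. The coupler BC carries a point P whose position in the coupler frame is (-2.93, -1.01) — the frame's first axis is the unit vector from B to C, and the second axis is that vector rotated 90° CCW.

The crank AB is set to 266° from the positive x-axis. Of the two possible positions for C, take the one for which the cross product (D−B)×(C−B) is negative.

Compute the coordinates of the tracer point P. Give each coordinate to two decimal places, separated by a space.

-3.23 -1.75

A=(0,0), D=(9.00,0)
B = A + 2.00·(cos266°, sin266°) = (-0.1395, -1.9951)
|BD| = 9.3547
circle(B,10.00) ∩ circle(D,6.00): a=8.0981, h=5.8669
  candidates: C₊=(6.5210,5.4639) cross=54.884; C₋=(9.0235,-6.0000) cross=-54.884
  mode - wants cross < 0 → take C=(9.0235,-6.0000) (cross=-54.884)
ex = (C−B)/|BC| = (0.9163,-0.4005); ey = (0.4005,0.9163)
P = B + -2.93·ex + -1.01·ey = (-3.2288,-1.7472)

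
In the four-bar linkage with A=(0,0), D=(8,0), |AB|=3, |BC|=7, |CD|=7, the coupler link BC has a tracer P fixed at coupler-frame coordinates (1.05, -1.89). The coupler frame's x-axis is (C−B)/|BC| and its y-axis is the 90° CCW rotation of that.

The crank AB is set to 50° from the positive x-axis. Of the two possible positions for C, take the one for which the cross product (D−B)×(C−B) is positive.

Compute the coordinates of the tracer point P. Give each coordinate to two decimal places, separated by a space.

3.97 1.58

A=(0,0), D=(8.00,0)
B = A + 3.00·(cos50°, sin50°) = (1.9284, 2.2981)
|BD| = 6.4920
circle(B,7.00) ∩ circle(D,7.00): a=3.2460, h=6.2019
  candidates: C₊=(7.1596,6.9494) cross=40.263; C₋=(2.7687,-4.6512) cross=-40.263
  mode + wants cross > 0 → take C=(7.1596,6.9494) (cross=40.263)
ex = (C−B)/|BC| = (0.7473,0.6645); ey = (-0.6645,0.7473)
P = B + 1.05·ex + -1.89·ey = (3.9689,1.5834)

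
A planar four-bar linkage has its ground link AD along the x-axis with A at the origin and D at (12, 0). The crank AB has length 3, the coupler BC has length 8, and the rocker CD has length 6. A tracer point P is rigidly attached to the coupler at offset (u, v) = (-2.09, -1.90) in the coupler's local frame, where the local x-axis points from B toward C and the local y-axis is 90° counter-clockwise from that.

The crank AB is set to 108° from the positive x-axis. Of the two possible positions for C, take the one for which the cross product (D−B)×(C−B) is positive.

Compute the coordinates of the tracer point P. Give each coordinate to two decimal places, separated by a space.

-2.88 0.82

A=(0,0), D=(12.00,0)
B = A + 3.00·(cos108°, sin108°) = (-0.9271, 2.8532)
|BD| = 13.2382
circle(B,8.00) ∩ circle(D,6.00): a=7.6766, h=2.2515
  candidates: C₊=(7.0544,3.3972) cross=29.806; C₋=(6.0839,-0.9999) cross=-29.806
  mode + wants cross > 0 → take C=(7.0544,3.3972) (cross=29.806)
ex = (C−B)/|BC| = (0.9977,0.0680); ey = (-0.0680,0.9977)
P = B + -2.09·ex + -1.90·ey = (-2.8830,0.8154)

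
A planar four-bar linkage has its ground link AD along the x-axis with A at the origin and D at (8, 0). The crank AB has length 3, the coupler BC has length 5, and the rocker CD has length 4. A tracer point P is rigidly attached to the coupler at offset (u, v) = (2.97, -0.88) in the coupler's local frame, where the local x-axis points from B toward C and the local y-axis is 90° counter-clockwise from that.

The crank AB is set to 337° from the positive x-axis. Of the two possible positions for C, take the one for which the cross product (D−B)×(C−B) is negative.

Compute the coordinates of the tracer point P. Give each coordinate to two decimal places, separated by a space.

4.79 -3.51

A=(0,0), D=(8.00,0)
B = A + 3.00·(cos337°, sin337°) = (2.7615, -1.1722)
|BD| = 5.3680
circle(B,5.00) ∩ circle(D,4.00): a=3.5223, h=3.5487
  candidates: C₊=(5.4239,3.0600) cross=19.050; C₋=(6.9737,-3.8661) cross=-19.050
  mode - wants cross < 0 → take C=(6.9737,-3.8661) (cross=-19.050)
ex = (C−B)/|BC| = (0.8424,-0.5388); ey = (0.5388,0.8424)
P = B + 2.97·ex + -0.88·ey = (4.7894,-3.5137)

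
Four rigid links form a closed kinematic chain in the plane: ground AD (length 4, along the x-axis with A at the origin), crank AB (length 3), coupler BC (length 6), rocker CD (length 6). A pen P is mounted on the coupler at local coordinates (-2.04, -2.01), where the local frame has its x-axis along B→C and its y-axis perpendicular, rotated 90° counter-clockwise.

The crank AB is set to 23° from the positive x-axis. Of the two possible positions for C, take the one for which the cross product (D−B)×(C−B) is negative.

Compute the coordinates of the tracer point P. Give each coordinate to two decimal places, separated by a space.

2.30 4.00

A=(0,0), D=(4.00,0)
B = A + 3.00·(cos23°, sin23°) = (2.7615, 1.1722)
|BD| = 1.7053
circle(B,6.00) ∩ circle(D,6.00): a=0.8526, h=5.9391
  candidates: C₊=(7.4633,4.8995) cross=10.128; C₋=(-0.7018,-3.7273) cross=-10.128
  mode - wants cross < 0 → take C=(-0.7018,-3.7273) (cross=-10.128)
ex = (C−B)/|BC| = (-0.5772,-0.8166); ey = (0.8166,-0.5772)
P = B + -2.04·ex + -2.01·ey = (2.2977,3.9982)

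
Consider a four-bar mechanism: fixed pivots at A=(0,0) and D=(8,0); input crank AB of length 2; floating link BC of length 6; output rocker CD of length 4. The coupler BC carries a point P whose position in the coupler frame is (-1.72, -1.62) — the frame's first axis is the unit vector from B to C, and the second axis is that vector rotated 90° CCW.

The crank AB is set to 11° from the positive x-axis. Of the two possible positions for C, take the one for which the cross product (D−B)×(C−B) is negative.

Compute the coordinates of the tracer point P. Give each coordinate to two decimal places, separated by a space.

A=(0,0), D=(8.00,0)
B = A + 2.00·(cos11°, sin11°) = (1.9633, 0.3816)
|BD| = 6.0488
circle(B,6.00) ∩ circle(D,4.00): a=4.6776, h=3.7576
  candidates: C₊=(6.8686,3.8367) cross=22.729; C₋=(6.3945,-3.6636) cross=-22.729
  mode - wants cross < 0 → take C=(6.3945,-3.6636) (cross=-22.729)
ex = (C−B)/|BC| = (0.7385,-0.6742); ey = (0.6742,0.7385)
P = B + -1.72·ex + -1.62·ey = (-0.3993,0.3448)

-0.40 0.34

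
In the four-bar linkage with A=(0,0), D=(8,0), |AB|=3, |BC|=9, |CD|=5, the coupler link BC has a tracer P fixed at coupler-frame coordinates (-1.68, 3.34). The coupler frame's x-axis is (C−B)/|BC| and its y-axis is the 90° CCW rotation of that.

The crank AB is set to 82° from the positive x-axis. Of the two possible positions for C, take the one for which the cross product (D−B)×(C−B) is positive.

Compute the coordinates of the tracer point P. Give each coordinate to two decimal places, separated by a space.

A=(0,0), D=(8.00,0)
B = A + 3.00·(cos82°, sin82°) = (0.4175, 2.9708)
|BD| = 8.1437
circle(B,9.00) ∩ circle(D,5.00): a=7.5101, h=4.9597
  candidates: C₊=(9.2194,4.8490) cross=40.390; C₋=(5.6008,-4.3868) cross=-40.390
  mode + wants cross > 0 → take C=(9.2194,4.8490) (cross=40.390)
ex = (C−B)/|BC| = (0.9780,0.2087); ey = (-0.2087,0.9780)
P = B + -1.68·ex + 3.34·ey = (-1.9225,5.8867)

-1.92 5.89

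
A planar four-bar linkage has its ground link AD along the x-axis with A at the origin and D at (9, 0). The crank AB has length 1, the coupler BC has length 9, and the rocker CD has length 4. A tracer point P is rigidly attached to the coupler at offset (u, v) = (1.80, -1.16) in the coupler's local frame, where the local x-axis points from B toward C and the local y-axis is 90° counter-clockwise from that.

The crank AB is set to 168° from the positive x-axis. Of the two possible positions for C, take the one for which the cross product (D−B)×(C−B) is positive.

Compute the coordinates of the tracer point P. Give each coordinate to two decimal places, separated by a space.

A=(0,0), D=(9.00,0)
B = A + 1.00·(cos168°, sin168°) = (-0.9781, 0.2079)
|BD| = 9.9803
circle(B,9.00) ∩ circle(D,4.00): a=8.2466, h=3.6047
  candidates: C₊=(7.3417,3.6401) cross=35.976; C₋=(7.1915,-3.5678) cross=-35.976
  mode + wants cross > 0 → take C=(7.3417,3.6401) (cross=35.976)
ex = (C−B)/|BC| = (0.9244,0.3814); ey = (-0.3814,0.9244)
P = B + 1.80·ex + -1.16·ey = (1.1282,-0.1780)

1.13 -0.18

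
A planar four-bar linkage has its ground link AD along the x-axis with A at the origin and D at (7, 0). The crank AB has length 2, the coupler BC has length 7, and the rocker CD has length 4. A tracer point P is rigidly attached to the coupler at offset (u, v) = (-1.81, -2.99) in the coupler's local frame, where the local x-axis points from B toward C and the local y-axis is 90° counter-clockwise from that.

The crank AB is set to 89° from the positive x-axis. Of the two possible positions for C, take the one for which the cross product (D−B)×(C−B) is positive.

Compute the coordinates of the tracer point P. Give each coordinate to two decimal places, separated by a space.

A=(0,0), D=(7.00,0)
B = A + 2.00·(cos89°, sin89°) = (0.0349, 1.9997)
|BD| = 7.2465
circle(B,7.00) ∩ circle(D,4.00): a=5.9002, h=3.7666
  candidates: C₊=(6.7454,3.9919) cross=27.295; C₋=(4.6666,-3.2489) cross=-27.295
  mode + wants cross > 0 → take C=(6.7454,3.9919) (cross=27.295)
ex = (C−B)/|BC| = (0.9586,0.2846); ey = (-0.2846,0.9586)
P = B + -1.81·ex + -2.99·ey = (-0.8493,-1.3818)

-0.85 -1.38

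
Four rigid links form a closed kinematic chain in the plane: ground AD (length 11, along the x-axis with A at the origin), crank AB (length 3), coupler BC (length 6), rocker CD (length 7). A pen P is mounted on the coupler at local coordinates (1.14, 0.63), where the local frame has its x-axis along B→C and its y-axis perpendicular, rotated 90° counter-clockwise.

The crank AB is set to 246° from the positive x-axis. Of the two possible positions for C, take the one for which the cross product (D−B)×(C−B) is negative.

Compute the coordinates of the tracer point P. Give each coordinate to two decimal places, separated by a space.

-0.04 -2.20

A=(0,0), D=(11.00,0)
B = A + 3.00·(cos246°, sin246°) = (-1.2202, -2.7406)
|BD| = 12.5238
circle(B,6.00) ∩ circle(D,7.00): a=5.7429, h=1.7377
  candidates: C₊=(4.0032,0.2116) cross=21.762; C₋=(4.7637,-3.1794) cross=-21.762
  mode - wants cross < 0 → take C=(4.7637,-3.1794) (cross=-21.762)
ex = (C−B)/|BC| = (0.9973,-0.0731); ey = (0.0731,0.9973)
P = B + 1.14·ex + 0.63·ey = (-0.0372,-2.1957)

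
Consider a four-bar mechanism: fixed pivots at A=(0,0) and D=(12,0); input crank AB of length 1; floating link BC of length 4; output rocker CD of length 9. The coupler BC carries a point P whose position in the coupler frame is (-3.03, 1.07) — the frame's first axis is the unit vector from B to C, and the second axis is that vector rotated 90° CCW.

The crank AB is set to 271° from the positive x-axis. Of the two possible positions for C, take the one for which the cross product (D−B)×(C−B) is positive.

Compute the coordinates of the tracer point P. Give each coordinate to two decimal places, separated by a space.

A=(0,0), D=(12.00,0)
B = A + 1.00·(cos271°, sin271°) = (0.0175, -0.9998)
|BD| = 12.0242
circle(B,4.00) ∩ circle(D,9.00): a=3.3092, h=2.2470
  candidates: C₊=(3.1284,1.5146) cross=27.019; C₋=(3.5020,-2.9639) cross=-27.019
  mode + wants cross > 0 → take C=(3.1284,1.5146) (cross=27.019)
ex = (C−B)/|BC| = (0.7777,0.6286); ey = (-0.6286,0.7777)
P = B + -3.03·ex + 1.07·ey = (-3.0117,-2.0724)

-3.01 -2.07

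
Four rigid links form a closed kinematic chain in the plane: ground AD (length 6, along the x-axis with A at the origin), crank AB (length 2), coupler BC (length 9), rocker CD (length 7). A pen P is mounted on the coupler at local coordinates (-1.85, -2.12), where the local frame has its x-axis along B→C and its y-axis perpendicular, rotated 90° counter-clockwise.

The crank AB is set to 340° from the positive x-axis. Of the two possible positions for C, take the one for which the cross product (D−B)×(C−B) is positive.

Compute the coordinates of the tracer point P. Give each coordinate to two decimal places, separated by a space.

A=(0,0), D=(6.00,0)
B = A + 2.00·(cos340°, sin340°) = (1.8794, -0.6840)
|BD| = 4.1770
circle(B,9.00) ∩ circle(D,7.00): a=5.9190, h=6.7798
  candidates: C₊=(6.6082,6.9735) cross=28.319; C₋=(8.8288,-6.4030) cross=-28.319
  mode + wants cross > 0 → take C=(6.6082,6.9735) (cross=28.319)
ex = (C−B)/|BC| = (0.5254,0.8508); ey = (-0.8508,0.5254)
P = B + -1.85·ex + -2.12·ey = (2.7111,-3.3720)

2.71 -3.37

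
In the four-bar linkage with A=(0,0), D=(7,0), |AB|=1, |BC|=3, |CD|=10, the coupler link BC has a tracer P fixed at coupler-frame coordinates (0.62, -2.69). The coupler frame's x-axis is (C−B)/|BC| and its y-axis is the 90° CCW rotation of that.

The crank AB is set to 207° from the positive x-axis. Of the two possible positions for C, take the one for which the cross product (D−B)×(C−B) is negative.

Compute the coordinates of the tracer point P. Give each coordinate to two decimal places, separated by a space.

A=(0,0), D=(7.00,0)
B = A + 1.00·(cos207°, sin207°) = (-0.8910, -0.4540)
|BD| = 7.9041
circle(B,3.00) ∩ circle(D,10.00): a=-1.8045, h=2.3966
  candidates: C₊=(-2.8302,1.8350) cross=18.943; C₋=(-2.5549,-2.9503) cross=-18.943
  mode - wants cross < 0 → take C=(-2.5549,-2.9503) (cross=-18.943)
ex = (C−B)/|BC| = (-0.5546,-0.8321); ey = (0.8321,-0.5546)
P = B + 0.62·ex + -2.69·ey = (-3.4732,0.5220)

-3.47 0.52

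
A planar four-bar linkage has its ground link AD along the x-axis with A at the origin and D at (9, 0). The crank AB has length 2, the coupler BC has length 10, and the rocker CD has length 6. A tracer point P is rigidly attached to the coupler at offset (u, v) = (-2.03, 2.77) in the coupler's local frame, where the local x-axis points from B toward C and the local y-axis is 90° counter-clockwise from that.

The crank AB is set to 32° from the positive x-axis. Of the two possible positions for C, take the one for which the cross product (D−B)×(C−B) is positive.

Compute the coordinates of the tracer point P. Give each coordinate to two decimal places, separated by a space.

-1.41 2.53

A=(0,0), D=(9.00,0)
B = A + 2.00·(cos32°, sin32°) = (1.6961, 1.0598)
|BD| = 7.3804
circle(B,10.00) ∩ circle(D,6.00): a=8.0260, h=5.9652
  candidates: C₊=(10.4955,5.8106) cross=44.025; C₋=(8.7823,-5.9960) cross=-44.025
  mode + wants cross > 0 → take C=(10.4955,5.8106) (cross=44.025)
ex = (C−B)/|BC| = (0.8799,0.4751); ey = (-0.4751,0.8799)
P = B + -2.03·ex + 2.77·ey = (-1.4062,2.5329)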